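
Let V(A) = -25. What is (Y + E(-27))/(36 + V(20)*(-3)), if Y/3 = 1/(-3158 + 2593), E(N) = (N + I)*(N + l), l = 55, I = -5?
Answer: -506243/62715 ≈ -8.0721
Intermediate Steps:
E(N) = (-5 + N)*(55 + N) (E(N) = (N - 5)*(N + 55) = (-5 + N)*(55 + N))
Y = -3/565 (Y = 3/(-3158 + 2593) = 3/(-565) = 3*(-1/565) = -3/565 ≈ -0.0053097)
(Y + E(-27))/(36 + V(20)*(-3)) = (-3/565 + (-275 + (-27)**2 + 50*(-27)))/(36 - 25*(-3)) = (-3/565 + (-275 + 729 - 1350))/(36 + 75) = (-3/565 - 896)/111 = -506243/565*1/111 = -506243/62715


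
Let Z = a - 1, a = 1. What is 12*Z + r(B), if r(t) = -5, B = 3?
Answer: -5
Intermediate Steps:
Z = 0 (Z = 1 - 1 = 0)
12*Z + r(B) = 12*0 - 5 = 0 - 5 = -5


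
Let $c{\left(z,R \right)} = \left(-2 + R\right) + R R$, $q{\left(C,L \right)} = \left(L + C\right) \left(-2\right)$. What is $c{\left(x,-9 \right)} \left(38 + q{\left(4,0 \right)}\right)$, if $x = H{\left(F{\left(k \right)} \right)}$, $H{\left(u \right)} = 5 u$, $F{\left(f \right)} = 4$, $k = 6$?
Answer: $2100$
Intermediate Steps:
$x = 20$ ($x = 5 \cdot 4 = 20$)
$q{\left(C,L \right)} = - 2 C - 2 L$ ($q{\left(C,L \right)} = \left(C + L\right) \left(-2\right) = - 2 C - 2 L$)
$c{\left(z,R \right)} = -2 + R + R^{2}$ ($c{\left(z,R \right)} = \left(-2 + R\right) + R^{2} = -2 + R + R^{2}$)
$c{\left(x,-9 \right)} \left(38 + q{\left(4,0 \right)}\right) = \left(-2 - 9 + \left(-9\right)^{2}\right) \left(38 - 8\right) = \left(-2 - 9 + 81\right) \left(38 + \left(-8 + 0\right)\right) = 70 \left(38 - 8\right) = 70 \cdot 30 = 2100$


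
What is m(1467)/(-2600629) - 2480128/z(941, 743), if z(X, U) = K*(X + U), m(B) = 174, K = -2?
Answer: 806236526810/1094864809 ≈ 736.38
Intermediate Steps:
z(X, U) = -2*U - 2*X (z(X, U) = -2*(X + U) = -2*(U + X) = -2*U - 2*X)
m(1467)/(-2600629) - 2480128/z(941, 743) = 174/(-2600629) - 2480128/(-2*743 - 2*941) = 174*(-1/2600629) - 2480128/(-1486 - 1882) = -174/2600629 - 2480128/(-3368) = -174/2600629 - 2480128*(-1/3368) = -174/2600629 + 310016/421 = 806236526810/1094864809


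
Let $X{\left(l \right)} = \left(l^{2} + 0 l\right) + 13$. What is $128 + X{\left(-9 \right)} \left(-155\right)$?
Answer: $-14442$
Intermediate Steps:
$X{\left(l \right)} = 13 + l^{2}$ ($X{\left(l \right)} = \left(l^{2} + 0\right) + 13 = l^{2} + 13 = 13 + l^{2}$)
$128 + X{\left(-9 \right)} \left(-155\right) = 128 + \left(13 + \left(-9\right)^{2}\right) \left(-155\right) = 128 + \left(13 + 81\right) \left(-155\right) = 128 + 94 \left(-155\right) = 128 - 14570 = -14442$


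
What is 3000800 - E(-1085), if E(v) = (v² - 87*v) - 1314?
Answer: 1730494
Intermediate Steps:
E(v) = -1314 + v² - 87*v
3000800 - E(-1085) = 3000800 - (-1314 + (-1085)² - 87*(-1085)) = 3000800 - (-1314 + 1177225 + 94395) = 3000800 - 1*1270306 = 3000800 - 1270306 = 1730494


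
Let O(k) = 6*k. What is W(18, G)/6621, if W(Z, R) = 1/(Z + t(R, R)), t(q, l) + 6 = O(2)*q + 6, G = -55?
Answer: -1/4250682 ≈ -2.3526e-7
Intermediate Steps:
t(q, l) = 12*q (t(q, l) = -6 + ((6*2)*q + 6) = -6 + (12*q + 6) = -6 + (6 + 12*q) = 12*q)
W(Z, R) = 1/(Z + 12*R)
W(18, G)/6621 = 1/((18 + 12*(-55))*6621) = (1/6621)/(18 - 660) = (1/6621)/(-642) = -1/642*1/6621 = -1/4250682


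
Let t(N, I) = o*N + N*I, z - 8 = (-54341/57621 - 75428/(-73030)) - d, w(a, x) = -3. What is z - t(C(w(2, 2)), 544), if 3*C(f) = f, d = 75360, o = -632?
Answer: -1456219227769/19303035 ≈ -75440.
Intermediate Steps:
C(f) = f/3
z = -1454520560689/19303035 (z = 8 + ((-54341/57621 - 75428/(-73030)) - 1*75360) = 8 + ((-54341*1/57621 - 75428*(-1/73030)) - 75360) = 8 + ((-54341/57621 + 346/335) - 75360) = 8 + (1732631/19303035 - 75360) = 8 - 1454674984969/19303035 = -1454520560689/19303035 ≈ -75352.)
t(N, I) = -632*N + I*N (t(N, I) = -632*N + N*I = -632*N + I*N)
z - t(C(w(2, 2)), 544) = -1454520560689/19303035 - (1/3)*(-3)*(-632 + 544) = -1454520560689/19303035 - (-1)*(-88) = -1454520560689/19303035 - 1*88 = -1454520560689/19303035 - 88 = -1456219227769/19303035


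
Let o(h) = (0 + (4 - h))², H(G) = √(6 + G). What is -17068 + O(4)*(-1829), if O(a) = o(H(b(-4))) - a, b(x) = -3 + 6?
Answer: -11581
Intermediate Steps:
b(x) = 3
o(h) = (4 - h)²
O(a) = 1 - a (O(a) = (-4 + √(6 + 3))² - a = (-4 + √9)² - a = (-4 + 3)² - a = (-1)² - a = 1 - a)
-17068 + O(4)*(-1829) = -17068 + (1 - 1*4)*(-1829) = -17068 + (1 - 4)*(-1829) = -17068 - 3*(-1829) = -17068 + 5487 = -11581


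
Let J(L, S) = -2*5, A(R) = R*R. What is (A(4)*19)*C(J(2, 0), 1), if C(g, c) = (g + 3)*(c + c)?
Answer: -4256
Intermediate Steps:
A(R) = R²
J(L, S) = -10
C(g, c) = 2*c*(3 + g) (C(g, c) = (3 + g)*(2*c) = 2*c*(3 + g))
(A(4)*19)*C(J(2, 0), 1) = (4²*19)*(2*1*(3 - 10)) = (16*19)*(2*1*(-7)) = 304*(-14) = -4256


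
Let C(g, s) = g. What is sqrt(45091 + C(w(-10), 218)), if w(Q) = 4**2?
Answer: sqrt(45107) ≈ 212.38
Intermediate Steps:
w(Q) = 16
sqrt(45091 + C(w(-10), 218)) = sqrt(45091 + 16) = sqrt(45107)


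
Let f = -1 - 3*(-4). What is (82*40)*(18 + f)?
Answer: 95120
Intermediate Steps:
f = 11 (f = -1 + 12 = 11)
(82*40)*(18 + f) = (82*40)*(18 + 11) = 3280*29 = 95120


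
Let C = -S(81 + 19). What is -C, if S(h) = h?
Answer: 100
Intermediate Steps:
C = -100 (C = -(81 + 19) = -1*100 = -100)
-C = -1*(-100) = 100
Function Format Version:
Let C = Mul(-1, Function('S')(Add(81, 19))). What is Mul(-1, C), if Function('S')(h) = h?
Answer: 100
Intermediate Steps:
C = -100 (C = Mul(-1, Add(81, 19)) = Mul(-1, 100) = -100)
Mul(-1, C) = Mul(-1, -100) = 100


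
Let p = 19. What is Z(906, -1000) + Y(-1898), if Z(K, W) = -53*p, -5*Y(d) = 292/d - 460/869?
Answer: -56872677/56485 ≈ -1006.9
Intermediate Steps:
Y(d) = 92/869 - 292/(5*d) (Y(d) = -(292/d - 460/869)/5 = -(-460/869 + 292/d)/5 = 92/869 - 292/(5*d))
Z(K, W) = -1007 (Z(K, W) = -53*19 = -1007)
Z(906, -1000) + Y(-1898) = -1007 + (4/4345)*(-63437 + 115*(-1898))/(-1898) = -1007 + (4/4345)*(-1/1898)*(-63437 - 218270) = -1007 + (4/4345)*(-1/1898)*(-281707) = -1007 + 7718/56485 = -56872677/56485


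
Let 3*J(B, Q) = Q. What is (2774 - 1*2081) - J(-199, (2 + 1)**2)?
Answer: 690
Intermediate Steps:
J(B, Q) = Q/3
(2774 - 1*2081) - J(-199, (2 + 1)**2) = (2774 - 1*2081) - (2 + 1)**2/3 = (2774 - 2081) - 3**2/3 = 693 - 9/3 = 693 - 1*3 = 693 - 3 = 690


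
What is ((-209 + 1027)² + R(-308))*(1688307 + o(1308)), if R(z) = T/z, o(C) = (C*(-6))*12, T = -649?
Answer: 4266698681223/4 ≈ 1.0667e+12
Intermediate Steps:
o(C) = -72*C (o(C) = -6*C*12 = -72*C)
R(z) = -649/z
((-209 + 1027)² + R(-308))*(1688307 + o(1308)) = ((-209 + 1027)² - 649/(-308))*(1688307 - 72*1308) = (818² - 649*(-1/308))*(1688307 - 94176) = (669124 + 59/28)*1594131 = (18735531/28)*1594131 = 4266698681223/4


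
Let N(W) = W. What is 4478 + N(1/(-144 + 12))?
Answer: 591095/132 ≈ 4478.0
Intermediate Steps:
4478 + N(1/(-144 + 12)) = 4478 + 1/(-144 + 12) = 4478 + 1/(-132) = 4478 - 1/132 = 591095/132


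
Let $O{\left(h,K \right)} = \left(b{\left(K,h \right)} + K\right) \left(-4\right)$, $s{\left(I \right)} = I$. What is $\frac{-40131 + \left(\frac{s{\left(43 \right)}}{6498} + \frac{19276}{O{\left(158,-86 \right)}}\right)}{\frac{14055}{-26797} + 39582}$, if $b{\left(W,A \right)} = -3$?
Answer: $- \frac{621082710844921}{613405787887278} \approx -1.0125$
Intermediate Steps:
$O{\left(h,K \right)} = 12 - 4 K$ ($O{\left(h,K \right)} = \left(-3 + K\right) \left(-4\right) = 12 - 4 K$)
$\frac{-40131 + \left(\frac{s{\left(43 \right)}}{6498} + \frac{19276}{O{\left(158,-86 \right)}}\right)}{\frac{14055}{-26797} + 39582} = \frac{-40131 + \left(\frac{43}{6498} + \frac{19276}{12 - -344}\right)}{\frac{14055}{-26797} + 39582} = \frac{-40131 + \left(43 \cdot \frac{1}{6498} + \frac{19276}{12 + 344}\right)}{14055 \left(- \frac{1}{26797}\right) + 39582} = \frac{-40131 + \left(\frac{43}{6498} + \frac{19276}{356}\right)}{- \frac{14055}{26797} + 39582} = \frac{-40131 + \left(\frac{43}{6498} + 19276 \cdot \frac{1}{356}\right)}{\frac{1060664799}{26797}} = \left(-40131 + \left(\frac{43}{6498} + \frac{4819}{89}\right)\right) \frac{26797}{1060664799} = \left(-40131 + \frac{31317689}{578322}\right) \frac{26797}{1060664799} = \left(- \frac{23177322493}{578322}\right) \frac{26797}{1060664799} = - \frac{621082710844921}{613405787887278}$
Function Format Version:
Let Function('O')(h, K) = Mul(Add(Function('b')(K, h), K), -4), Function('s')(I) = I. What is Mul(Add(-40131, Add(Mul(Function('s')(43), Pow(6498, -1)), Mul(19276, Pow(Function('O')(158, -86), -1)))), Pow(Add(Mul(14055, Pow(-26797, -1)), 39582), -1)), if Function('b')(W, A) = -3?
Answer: Rational(-621082710844921, 613405787887278) ≈ -1.0125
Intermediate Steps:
Function('O')(h, K) = Add(12, Mul(-4, K)) (Function('O')(h, K) = Mul(Add(-3, K), -4) = Add(12, Mul(-4, K)))
Mul(Add(-40131, Add(Mul(Function('s')(43), Pow(6498, -1)), Mul(19276, Pow(Function('O')(158, -86), -1)))), Pow(Add(Mul(14055, Pow(-26797, -1)), 39582), -1)) = Mul(Add(-40131, Add(Mul(43, Pow(6498, -1)), Mul(19276, Pow(Add(12, Mul(-4, -86)), -1)))), Pow(Add(Mul(14055, Pow(-26797, -1)), 39582), -1)) = Mul(Add(-40131, Add(Mul(43, Rational(1, 6498)), Mul(19276, Pow(Add(12, 344), -1)))), Pow(Add(Mul(14055, Rational(-1, 26797)), 39582), -1)) = Mul(Add(-40131, Add(Rational(43, 6498), Mul(19276, Pow(356, -1)))), Pow(Add(Rational(-14055, 26797), 39582), -1)) = Mul(Add(-40131, Add(Rational(43, 6498), Mul(19276, Rational(1, 356)))), Pow(Rational(1060664799, 26797), -1)) = Mul(Add(-40131, Add(Rational(43, 6498), Rational(4819, 89))), Rational(26797, 1060664799)) = Mul(Add(-40131, Rational(31317689, 578322)), Rational(26797, 1060664799)) = Mul(Rational(-23177322493, 578322), Rational(26797, 1060664799)) = Rational(-621082710844921, 613405787887278)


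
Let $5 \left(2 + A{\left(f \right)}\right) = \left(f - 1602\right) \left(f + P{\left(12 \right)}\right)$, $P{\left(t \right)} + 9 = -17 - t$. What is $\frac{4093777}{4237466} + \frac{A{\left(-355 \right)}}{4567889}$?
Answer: $\frac{96758591597171}{96781371646370} \approx 0.99976$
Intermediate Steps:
$P{\left(t \right)} = -26 - t$ ($P{\left(t \right)} = -9 - \left(17 + t\right) = -26 - t$)
$A{\left(f \right)} = -2 + \frac{\left(-1602 + f\right) \left(-38 + f\right)}{5}$ ($A{\left(f \right)} = -2 + \frac{\left(f - 1602\right) \left(f - 38\right)}{5} = -2 + \frac{\left(-1602 + f\right) \left(f - 38\right)}{5} = -2 + \frac{\left(-1602 + f\right) \left(-38 + f\right)}{5}$)
$\frac{4093777}{4237466} + \frac{A{\left(-355 \right)}}{4567889} = \frac{4093777}{4237466} + \frac{\frac{60866}{5} - -116440 + \frac{\left(-355\right)^{2}}{5}}{4567889} = 4093777 \cdot \frac{1}{4237466} + \left(\frac{60866}{5} + 116440 + \frac{1}{5} \cdot 126025\right) \frac{1}{4567889} = \frac{4093777}{4237466} + \left(\frac{60866}{5} + 116440 + 25205\right) \frac{1}{4567889} = \frac{4093777}{4237466} + \frac{769091}{5} \cdot \frac{1}{4567889} = \frac{4093777}{4237466} + \frac{769091}{22839445} = \frac{96758591597171}{96781371646370}$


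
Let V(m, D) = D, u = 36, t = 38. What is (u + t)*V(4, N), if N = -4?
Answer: -296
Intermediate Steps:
(u + t)*V(4, N) = (36 + 38)*(-4) = 74*(-4) = -296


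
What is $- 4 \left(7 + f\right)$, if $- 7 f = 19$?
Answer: $- \frac{120}{7} \approx -17.143$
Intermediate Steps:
$f = - \frac{19}{7}$ ($f = \left(- \frac{1}{7}\right) 19 = - \frac{19}{7} \approx -2.7143$)
$- 4 \left(7 + f\right) = - 4 \left(7 - \frac{19}{7}\right) = \left(-4\right) \frac{30}{7} = - \frac{120}{7}$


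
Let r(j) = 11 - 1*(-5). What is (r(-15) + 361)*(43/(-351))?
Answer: -1247/27 ≈ -46.185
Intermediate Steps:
r(j) = 16 (r(j) = 11 + 5 = 16)
(r(-15) + 361)*(43/(-351)) = (16 + 361)*(43/(-351)) = 377*(43*(-1/351)) = 377*(-43/351) = -1247/27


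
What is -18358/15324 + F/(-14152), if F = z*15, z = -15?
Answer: -64088629/54216312 ≈ -1.1821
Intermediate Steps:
F = -225 (F = -15*15 = -225)
-18358/15324 + F/(-14152) = -18358/15324 - 225/(-14152) = -18358*1/15324 - 225*(-1/14152) = -9179/7662 + 225/14152 = -64088629/54216312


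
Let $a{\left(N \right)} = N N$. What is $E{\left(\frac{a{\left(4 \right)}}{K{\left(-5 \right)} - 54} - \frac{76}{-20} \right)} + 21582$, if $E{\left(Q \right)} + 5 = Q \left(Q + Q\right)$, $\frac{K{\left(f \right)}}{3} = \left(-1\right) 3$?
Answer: $\frac{2143473203}{99225} \approx 21602.0$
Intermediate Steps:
$K{\left(f \right)} = -9$ ($K{\left(f \right)} = 3 \left(\left(-1\right) 3\right) = 3 \left(-3\right) = -9$)
$a{\left(N \right)} = N^{2}$
$E{\left(Q \right)} = -5 + 2 Q^{2}$ ($E{\left(Q \right)} = -5 + Q \left(Q + Q\right) = -5 + Q 2 Q = -5 + 2 Q^{2}$)
$E{\left(\frac{a{\left(4 \right)}}{K{\left(-5 \right)} - 54} - \frac{76}{-20} \right)} + 21582 = \left(-5 + 2 \left(\frac{4^{2}}{-9 - 54} - \frac{76}{-20}\right)^{2}\right) + 21582 = \left(-5 + 2 \left(\frac{16}{-63} - - \frac{19}{5}\right)^{2}\right) + 21582 = \left(-5 + 2 \left(16 \left(- \frac{1}{63}\right) + \frac{19}{5}\right)^{2}\right) + 21582 = \left(-5 + 2 \left(- \frac{16}{63} + \frac{19}{5}\right)^{2}\right) + 21582 = \left(-5 + 2 \left(\frac{1117}{315}\right)^{2}\right) + 21582 = \left(-5 + 2 \cdot \frac{1247689}{99225}\right) + 21582 = \left(-5 + \frac{2495378}{99225}\right) + 21582 = \frac{1999253}{99225} + 21582 = \frac{2143473203}{99225}$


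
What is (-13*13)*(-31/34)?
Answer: 5239/34 ≈ 154.09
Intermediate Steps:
(-13*13)*(-31/34) = -(-5239)/34 = -169*(-31/34) = 5239/34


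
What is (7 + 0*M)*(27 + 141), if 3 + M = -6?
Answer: 1176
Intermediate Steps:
M = -9 (M = -3 - 6 = -9)
(7 + 0*M)*(27 + 141) = (7 + 0*(-9))*(27 + 141) = (7 + 0)*168 = 7*168 = 1176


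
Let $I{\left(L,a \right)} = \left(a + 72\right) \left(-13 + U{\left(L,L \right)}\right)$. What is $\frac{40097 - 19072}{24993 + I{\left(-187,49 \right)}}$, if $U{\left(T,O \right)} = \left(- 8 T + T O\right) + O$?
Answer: $\frac{21025}{4413058} \approx 0.0047643$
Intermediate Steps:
$U{\left(T,O \right)} = O - 8 T + O T$ ($U{\left(T,O \right)} = \left(- 8 T + O T\right) + O = O - 8 T + O T$)
$I{\left(L,a \right)} = \left(72 + a\right) \left(-13 + L^{2} - 7 L\right)$ ($I{\left(L,a \right)} = \left(a + 72\right) \left(-13 + \left(L - 8 L + L L\right)\right) = \left(72 + a\right) \left(-13 + \left(L - 8 L + L^{2}\right)\right) = \left(72 + a\right) \left(-13 + \left(L^{2} - 7 L\right)\right) = \left(72 + a\right) \left(-13 + L^{2} - 7 L\right)$)
$\frac{40097 - 19072}{24993 + I{\left(-187,49 \right)}} = \frac{40097 - 19072}{24993 - \left(-92675 - 2517768 + 9163 \left(-7 - 187\right)\right)} = \frac{21025}{24993 - \left(-2610443 - 1777622\right)} = \frac{21025}{24993 + \left(-936 + 94248 - 637 + 2517768 + 1777622\right)} = \frac{21025}{24993 + 4388065} = \frac{21025}{4413058}$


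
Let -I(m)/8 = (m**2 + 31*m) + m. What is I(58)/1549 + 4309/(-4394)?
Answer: -190168081/6806306 ≈ -27.940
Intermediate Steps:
I(m) = -256*m - 8*m**2 (I(m) = -8*((m**2 + 31*m) + m) = -8*(m**2 + 32*m) = -256*m - 8*m**2)
I(58)/1549 + 4309/(-4394) = -8*58*(32 + 58)/1549 + 4309/(-4394) = -8*58*90*(1/1549) + 4309*(-1/4394) = -41760*1/1549 - 4309/4394 = -41760/1549 - 4309/4394 = -190168081/6806306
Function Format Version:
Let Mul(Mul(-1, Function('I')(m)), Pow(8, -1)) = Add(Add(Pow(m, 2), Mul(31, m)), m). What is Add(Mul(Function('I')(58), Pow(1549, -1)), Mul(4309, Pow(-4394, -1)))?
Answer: Rational(-190168081, 6806306) ≈ -27.940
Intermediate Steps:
Function('I')(m) = Add(Mul(-256, m), Mul(-8, Pow(m, 2))) (Function('I')(m) = Mul(-8, Add(Add(Pow(m, 2), Mul(31, m)), m)) = Mul(-8, Add(Pow(m, 2), Mul(32, m))) = Add(Mul(-256, m), Mul(-8, Pow(m, 2))))
Add(Mul(Function('I')(58), Pow(1549, -1)), Mul(4309, Pow(-4394, -1))) = Add(Mul(Mul(-8, 58, Add(32, 58)), Pow(1549, -1)), Mul(4309, Pow(-4394, -1))) = Add(Mul(Mul(-8, 58, 90), Rational(1, 1549)), Mul(4309, Rational(-1, 4394))) = Add(Mul(-41760, Rational(1, 1549)), Rational(-4309, 4394)) = Add(Rational(-41760, 1549), Rational(-4309, 4394)) = Rational(-190168081, 6806306)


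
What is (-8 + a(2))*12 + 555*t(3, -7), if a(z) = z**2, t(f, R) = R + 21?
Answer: 7722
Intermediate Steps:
t(f, R) = 21 + R
(-8 + a(2))*12 + 555*t(3, -7) = (-8 + 2**2)*12 + 555*(21 - 7) = (-8 + 4)*12 + 555*14 = -4*12 + 7770 = -48 + 7770 = 7722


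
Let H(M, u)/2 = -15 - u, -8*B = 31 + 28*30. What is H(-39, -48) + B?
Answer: -343/8 ≈ -42.875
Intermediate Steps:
B = -871/8 (B = -(31 + 28*30)/8 = -(31 + 840)/8 = -1/8*871 = -871/8 ≈ -108.88)
H(M, u) = -30 - 2*u (H(M, u) = 2*(-15 - u) = -30 - 2*u)
H(-39, -48) + B = (-30 - 2*(-48)) - 871/8 = (-30 + 96) - 871/8 = 66 - 871/8 = -343/8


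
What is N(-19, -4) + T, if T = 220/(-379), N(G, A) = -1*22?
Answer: -8558/379 ≈ -22.580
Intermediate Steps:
N(G, A) = -22
T = -220/379 (T = 220*(-1/379) = -220/379 ≈ -0.58047)
N(-19, -4) + T = -22 - 220/379 = -8558/379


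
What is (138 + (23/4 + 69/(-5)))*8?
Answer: 5198/5 ≈ 1039.6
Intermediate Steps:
(138 + (23/4 + 69/(-5)))*8 = (138 + (23*(¼) + 69*(-⅕)))*8 = (138 + (23/4 - 69/5))*8 = (138 - 161/20)*8 = (2599/20)*8 = 5198/5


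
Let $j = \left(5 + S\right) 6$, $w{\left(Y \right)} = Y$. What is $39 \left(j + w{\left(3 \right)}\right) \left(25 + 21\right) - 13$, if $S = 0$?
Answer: $59189$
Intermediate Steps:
$j = 30$ ($j = \left(5 + 0\right) 6 = 5 \cdot 6 = 30$)
$39 \left(j + w{\left(3 \right)}\right) \left(25 + 21\right) - 13 = 39 \left(30 + 3\right) \left(25 + 21\right) - 13 = 39 \cdot 33 \cdot 46 - 13 = 39 \cdot 1518 - 13 = 59202 - 13 = 59189$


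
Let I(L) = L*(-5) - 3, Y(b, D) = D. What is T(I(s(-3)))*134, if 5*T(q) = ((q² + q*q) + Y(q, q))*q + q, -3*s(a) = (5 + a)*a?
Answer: -567892/5 ≈ -1.1358e+5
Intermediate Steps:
s(a) = -a*(5 + a)/3 (s(a) = -(5 + a)*a/3 = -a*(5 + a)/3)
I(L) = -3 - 5*L (I(L) = -5*L - 3 = -3 - 5*L)
T(q) = q/5 + q*(q + 2*q²)/5 (T(q) = (((q² + q*q) + q)*q + q)/5 = (((q² + q²) + q)*q + q)/5 = ((2*q² + q)*q + q)/5 = ((q + 2*q²)*q + q)/5 = (q*(q + 2*q²) + q)/5 = (q + q*(q + 2*q²))/5 = q/5 + q*(q + 2*q²)/5)
T(I(s(-3)))*134 = ((-3 - (-5)*(-3)*(5 - 3)/3)*(1 + (-3 - (-5)*(-3)*(5 - 3)/3) + 2*(-3 - (-5)*(-3)*(5 - 3)/3)²)/5)*134 = ((-3 - (-5)*(-3)*2/3)*(1 + (-3 - (-5)*(-3)*2/3) + 2*(-3 - (-5)*(-3)*2/3)²)/5)*134 = ((-3 - 5*2)*(1 + (-3 - 5*2) + 2*(-3 - 5*2)²)/5)*134 = ((-3 - 10)*(1 + (-3 - 10) + 2*(-3 - 10)²)/5)*134 = ((⅕)*(-13)*(1 - 13 + 2*(-13)²))*134 = ((⅕)*(-13)*(1 - 13 + 2*169))*134 = ((⅕)*(-13)*(1 - 13 + 338))*134 = ((⅕)*(-13)*326)*134 = -4238/5*134 = -567892/5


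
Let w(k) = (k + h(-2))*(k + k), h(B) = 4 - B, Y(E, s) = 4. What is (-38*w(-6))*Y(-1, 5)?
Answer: 0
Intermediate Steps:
w(k) = 2*k*(6 + k) (w(k) = (k + (4 - 1*(-2)))*(k + k) = (k + (4 + 2))*(2*k) = (k + 6)*(2*k) = (6 + k)*(2*k) = 2*k*(6 + k))
(-38*w(-6))*Y(-1, 5) = -76*(-6)*(6 - 6)*4 = -76*(-6)*0*4 = -38*0*4 = 0*4 = 0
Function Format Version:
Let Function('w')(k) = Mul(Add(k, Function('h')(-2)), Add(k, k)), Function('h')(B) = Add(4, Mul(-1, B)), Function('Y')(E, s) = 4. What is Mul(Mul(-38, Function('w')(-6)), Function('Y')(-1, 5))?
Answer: 0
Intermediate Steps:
Function('w')(k) = Mul(2, k, Add(6, k)) (Function('w')(k) = Mul(Add(k, Add(4, Mul(-1, -2))), Add(k, k)) = Mul(Add(k, Add(4, 2)), Mul(2, k)) = Mul(Add(k, 6), Mul(2, k)) = Mul(Add(6, k), Mul(2, k)) = Mul(2, k, Add(6, k)))
Mul(Mul(-38, Function('w')(-6)), Function('Y')(-1, 5)) = Mul(Mul(-38, Mul(2, -6, Add(6, -6))), 4) = Mul(Mul(-38, Mul(2, -6, 0)), 4) = Mul(Mul(-38, 0), 4) = Mul(0, 4) = 0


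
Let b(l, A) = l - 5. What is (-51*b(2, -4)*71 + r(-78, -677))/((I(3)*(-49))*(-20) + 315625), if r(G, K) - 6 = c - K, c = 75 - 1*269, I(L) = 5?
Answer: 11352/320525 ≈ 0.035417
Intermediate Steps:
c = -194 (c = 75 - 269 = -194)
b(l, A) = -5 + l
r(G, K) = -188 - K (r(G, K) = 6 + (-194 - K) = -188 - K)
(-51*b(2, -4)*71 + r(-78, -677))/((I(3)*(-49))*(-20) + 315625) = (-51*(-5 + 2)*71 + (-188 - 1*(-677)))/((5*(-49))*(-20) + 315625) = (-51*(-3)*71 + (-188 + 677))/(-245*(-20) + 315625) = (153*71 + 489)/(4900 + 315625) = (10863 + 489)/320525 = 11352*(1/320525) = 11352/320525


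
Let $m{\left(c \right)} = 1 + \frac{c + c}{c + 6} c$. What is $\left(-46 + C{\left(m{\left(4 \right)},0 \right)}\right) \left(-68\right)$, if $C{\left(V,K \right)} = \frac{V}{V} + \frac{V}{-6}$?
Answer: $\frac{15538}{5} \approx 3107.6$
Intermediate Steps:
$m{\left(c \right)} = 1 + \frac{2 c^{2}}{6 + c}$ ($m{\left(c \right)} = 1 + \frac{2 c}{6 + c} c = 1 + \frac{2 c^{2}}{6 + c}$)
$C{\left(V,K \right)} = 1 - \frac{V}{6}$ ($C{\left(V,K \right)} = 1 + V \left(- \frac{1}{6}\right) = 1 - \frac{V}{6}$)
$\left(-46 + C{\left(m{\left(4 \right)},0 \right)}\right) \left(-68\right) = \left(-46 + \left(1 - \frac{\frac{1}{6 + 4} \left(6 + 4 + 2 \cdot 4^{2}\right)}{6}\right)\right) \left(-68\right) = \left(-46 + \left(1 - \frac{\frac{1}{10} \left(6 + 4 + 2 \cdot 16\right)}{6}\right)\right) \left(-68\right) = \left(-46 + \left(1 - \frac{\frac{1}{10} \left(6 + 4 + 32\right)}{6}\right)\right) \left(-68\right) = \left(-46 + \left(1 - \frac{\frac{1}{10} \cdot 42}{6}\right)\right) \left(-68\right) = \left(-46 + \left(1 - \frac{7}{10}\right)\right) \left(-68\right) = \left(-46 + \frac{3}{10}\right) \left(-68\right) = \left(- \frac{457}{10}\right) \left(-68\right) = \frac{15538}{5}$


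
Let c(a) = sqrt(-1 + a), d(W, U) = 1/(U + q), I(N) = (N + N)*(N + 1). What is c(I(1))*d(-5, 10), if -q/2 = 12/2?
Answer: -sqrt(3)/2 ≈ -0.86602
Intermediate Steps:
q = -12 (q = -24/2 = -2*6 = -12)
I(N) = 2*N*(1 + N) (I(N) = (2*N)*(1 + N) = 2*N*(1 + N))
d(W, U) = 1/(-12 + U) (d(W, U) = 1/(U - 12) = 1/(-12 + U))
c(I(1))*d(-5, 10) = sqrt(-1 + 2*1*(1 + 1))/(-12 + 10) = sqrt(-1 + 2*1*2)/(-2) = sqrt(-1 + 4)*(-1/2) = sqrt(3)*(-1/2) = -sqrt(3)/2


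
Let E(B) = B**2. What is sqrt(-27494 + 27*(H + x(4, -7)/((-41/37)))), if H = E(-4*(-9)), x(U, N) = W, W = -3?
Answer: 7*sqrt(259735)/41 ≈ 87.012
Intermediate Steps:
x(U, N) = -3
H = 1296 (H = (-4*(-9))**2 = 36**2 = 1296)
sqrt(-27494 + 27*(H + x(4, -7)/((-41/37)))) = sqrt(-27494 + 27*(1296 - 3/((-41/37)))) = sqrt(-27494 + 27*(1296 - 3/((-41*1/37)))) = sqrt(-27494 + 27*(1296 - 3/(-41/37))) = sqrt(-27494 + 27*(1296 - 3*(-37/41))) = sqrt(-27494 + 27*(1296 + 111/41)) = sqrt(-27494 + 27*(53247/41)) = sqrt(-27494 + 1437669/41) = sqrt(310415/41) = 7*sqrt(259735)/41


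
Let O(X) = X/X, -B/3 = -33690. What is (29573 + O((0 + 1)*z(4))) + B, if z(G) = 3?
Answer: 130644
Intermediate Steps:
B = 101070 (B = -3*(-33690) = 101070)
O(X) = 1
(29573 + O((0 + 1)*z(4))) + B = (29573 + 1) + 101070 = 29574 + 101070 = 130644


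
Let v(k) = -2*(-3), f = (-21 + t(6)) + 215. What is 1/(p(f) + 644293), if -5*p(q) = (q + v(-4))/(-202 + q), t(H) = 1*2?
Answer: 15/9664496 ≈ 1.5521e-6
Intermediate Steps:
t(H) = 2
f = 196 (f = (-21 + 2) + 215 = -19 + 215 = 196)
v(k) = 6
p(q) = -(6 + q)/(5*(-202 + q)) (p(q) = -(q + 6)/(5*(-202 + q)) = -(6 + q)/(5*(-202 + q)))
1/(p(f) + 644293) = 1/((-6 - 1*196)/(5*(-202 + 196)) + 644293) = 1/((⅕)*(-6 - 196)/(-6) + 644293) = 1/((⅕)*(-⅙)*(-202) + 644293) = 1/(101/15 + 644293) = 1/(9664496/15) = 15/9664496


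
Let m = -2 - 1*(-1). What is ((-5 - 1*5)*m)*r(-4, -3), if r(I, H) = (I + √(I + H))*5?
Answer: -200 + 50*I*√7 ≈ -200.0 + 132.29*I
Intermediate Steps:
m = -1 (m = -2 + 1 = -1)
r(I, H) = 5*I + 5*√(H + I) (r(I, H) = (I + √(H + I))*5 = 5*I + 5*√(H + I))
((-5 - 1*5)*m)*r(-4, -3) = ((-5 - 1*5)*(-1))*(5*(-4) + 5*√(-3 - 4)) = ((-5 - 5)*(-1))*(-20 + 5*√(-7)) = (-10*(-1))*(-20 + 5*(I*√7)) = 10*(-20 + 5*I*√7) = -200 + 50*I*√7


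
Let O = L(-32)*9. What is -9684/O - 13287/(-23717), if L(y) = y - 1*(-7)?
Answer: 25851667/592925 ≈ 43.600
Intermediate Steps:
L(y) = 7 + y (L(y) = y + 7 = 7 + y)
O = -225 (O = (7 - 32)*9 = -25*9 = -225)
-9684/O - 13287/(-23717) = -9684/(-225) - 13287/(-23717) = -9684*(-1/225) - 13287*(-1/23717) = 1076/25 + 13287/23717 = 25851667/592925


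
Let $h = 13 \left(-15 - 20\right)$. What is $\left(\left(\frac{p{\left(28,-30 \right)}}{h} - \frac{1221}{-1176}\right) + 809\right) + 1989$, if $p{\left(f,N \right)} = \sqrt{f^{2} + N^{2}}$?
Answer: $\frac{1097223}{392} - \frac{2 \sqrt{421}}{455} \approx 2798.9$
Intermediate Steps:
$p{\left(f,N \right)} = \sqrt{N^{2} + f^{2}}$
$h = -455$ ($h = 13 \left(-35\right) = -455$)
$\left(\left(\frac{p{\left(28,-30 \right)}}{h} - \frac{1221}{-1176}\right) + 809\right) + 1989 = \left(\left(\frac{\sqrt{\left(-30\right)^{2} + 28^{2}}}{-455} - \frac{1221}{-1176}\right) + 809\right) + 1989 = \left(\left(\sqrt{900 + 784} \left(- \frac{1}{455}\right) - - \frac{407}{392}\right) + 809\right) + 1989 = \left(\left(\sqrt{1684} \left(- \frac{1}{455}\right) + \frac{407}{392}\right) + 809\right) + 1989 = \left(\left(2 \sqrt{421} \left(- \frac{1}{455}\right) + \frac{407}{392}\right) + 809\right) + 1989 = \left(\left(- \frac{2 \sqrt{421}}{455} + \frac{407}{392}\right) + 809\right) + 1989 = \left(\left(\frac{407}{392} - \frac{2 \sqrt{421}}{455}\right) + 809\right) + 1989 = \left(\frac{317535}{392} - \frac{2 \sqrt{421}}{455}\right) + 1989 = \frac{1097223}{392} - \frac{2 \sqrt{421}}{455}$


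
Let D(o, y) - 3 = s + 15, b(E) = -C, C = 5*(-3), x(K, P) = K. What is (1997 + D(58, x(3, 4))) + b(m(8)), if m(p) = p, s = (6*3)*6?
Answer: 2138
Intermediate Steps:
s = 108 (s = 18*6 = 108)
C = -15
b(E) = 15 (b(E) = -1*(-15) = 15)
D(o, y) = 126 (D(o, y) = 3 + (108 + 15) = 3 + 123 = 126)
(1997 + D(58, x(3, 4))) + b(m(8)) = (1997 + 126) + 15 = 2123 + 15 = 2138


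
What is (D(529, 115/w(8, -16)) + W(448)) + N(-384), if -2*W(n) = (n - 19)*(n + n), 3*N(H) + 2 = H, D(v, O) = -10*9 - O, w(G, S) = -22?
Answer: -12698759/66 ≈ -1.9241e+5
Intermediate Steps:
D(v, O) = -90 - O
N(H) = -2/3 + H/3
W(n) = -n*(-19 + n) (W(n) = -(n - 19)*(n + n)/2 = -(-19 + n)*2*n/2 = -n*(-19 + n))
(D(529, 115/w(8, -16)) + W(448)) + N(-384) = ((-90 - 115/(-22)) + 448*(19 - 1*448)) + (-2/3 + (1/3)*(-384)) = ((-90 - 115*(-1)/22) + 448*(19 - 448)) + (-2/3 - 128) = ((-90 - 1*(-115/22)) + 448*(-429)) - 386/3 = ((-90 + 115/22) - 192192) - 386/3 = (-1865/22 - 192192) - 386/3 = -4230089/22 - 386/3 = -12698759/66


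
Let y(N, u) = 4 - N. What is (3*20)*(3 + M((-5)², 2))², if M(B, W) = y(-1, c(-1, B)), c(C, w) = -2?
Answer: 3840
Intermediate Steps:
M(B, W) = 5 (M(B, W) = 4 - 1*(-1) = 4 + 1 = 5)
(3*20)*(3 + M((-5)², 2))² = (3*20)*(3 + 5)² = 60*8² = 60*64 = 3840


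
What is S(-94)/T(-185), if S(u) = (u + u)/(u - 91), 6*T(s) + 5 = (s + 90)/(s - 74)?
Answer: -329/250 ≈ -1.3160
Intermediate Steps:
T(s) = -⅚ + (90 + s)/(6*(-74 + s)) (T(s) = -⅚ + ((s + 90)/(s - 74))/6 = -⅚ + ((90 + s)/(-74 + s))/6 = -⅚ + (90 + s)/(6*(-74 + s)))
S(u) = 2*u/(-91 + u) (S(u) = (2*u)/(-91 + u) = 2*u/(-91 + u))
S(-94)/T(-185) = (2*(-94)/(-91 - 94))/((2*(115 - 1*(-185))/(3*(-74 - 185)))) = (2*(-94)/(-185))/(((⅔)*(115 + 185)/(-259))) = (2*(-94)*(-1/185))/(((⅔)*(-1/259)*300)) = 188/(185*(-200/259)) = (188/185)*(-259/200) = -329/250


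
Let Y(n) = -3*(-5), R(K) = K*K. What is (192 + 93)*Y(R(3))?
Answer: 4275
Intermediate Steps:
R(K) = K²
Y(n) = 15
(192 + 93)*Y(R(3)) = (192 + 93)*15 = 285*15 = 4275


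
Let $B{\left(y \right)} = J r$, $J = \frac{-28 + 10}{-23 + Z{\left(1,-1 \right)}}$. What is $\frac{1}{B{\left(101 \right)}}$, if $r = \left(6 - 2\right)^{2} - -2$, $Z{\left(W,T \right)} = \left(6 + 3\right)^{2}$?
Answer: $- \frac{29}{162} \approx -0.17901$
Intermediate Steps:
$Z{\left(W,T \right)} = 81$ ($Z{\left(W,T \right)} = 9^{2} = 81$)
$J = - \frac{9}{29}$ ($J = \frac{-28 + 10}{-23 + 81} = - \frac{18}{58} = \left(-18\right) \frac{1}{58} = - \frac{9}{29} \approx -0.31034$)
$r = 18$ ($r = 4^{2} + 2 = 16 + 2 = 18$)
$B{\left(y \right)} = - \frac{162}{29}$ ($B{\left(y \right)} = \left(- \frac{9}{29}\right) 18 = - \frac{162}{29}$)
$\frac{1}{B{\left(101 \right)}} = \frac{1}{- \frac{162}{29}} = - \frac{29}{162}$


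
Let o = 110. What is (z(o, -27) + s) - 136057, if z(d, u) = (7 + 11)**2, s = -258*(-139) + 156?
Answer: -99715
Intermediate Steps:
s = 36018 (s = 35862 + 156 = 36018)
z(d, u) = 324 (z(d, u) = 18**2 = 324)
(z(o, -27) + s) - 136057 = (324 + 36018) - 136057 = 36342 - 136057 = -99715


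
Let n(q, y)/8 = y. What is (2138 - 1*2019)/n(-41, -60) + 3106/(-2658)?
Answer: -100399/70880 ≈ -1.4165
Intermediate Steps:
n(q, y) = 8*y
(2138 - 1*2019)/n(-41, -60) + 3106/(-2658) = (2138 - 1*2019)/((8*(-60))) + 3106/(-2658) = (2138 - 2019)/(-480) + 3106*(-1/2658) = 119*(-1/480) - 1553/1329 = -119/480 - 1553/1329 = -100399/70880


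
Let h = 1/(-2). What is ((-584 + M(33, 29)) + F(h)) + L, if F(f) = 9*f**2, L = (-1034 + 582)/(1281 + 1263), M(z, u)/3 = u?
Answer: -157387/318 ≈ -494.93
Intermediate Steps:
M(z, u) = 3*u
h = -1/2 ≈ -0.50000
L = -113/636 (L = -452/2544 = -452*1/2544 = -113/636 ≈ -0.17767)
((-584 + M(33, 29)) + F(h)) + L = ((-584 + 3*29) + 9*(-1/2)**2) - 113/636 = ((-584 + 87) + 9*(1/4)) - 113/636 = (-497 + 9/4) - 113/636 = -1979/4 - 113/636 = -157387/318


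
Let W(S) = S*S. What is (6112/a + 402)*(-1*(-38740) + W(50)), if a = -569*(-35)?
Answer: 66082497616/3983 ≈ 1.6591e+7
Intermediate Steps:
a = 19915
W(S) = S**2
(6112/a + 402)*(-1*(-38740) + W(50)) = (6112/19915 + 402)*(-1*(-38740) + 50**2) = (6112*(1/19915) + 402)*(38740 + 2500) = (6112/19915 + 402)*41240 = (8011942/19915)*41240 = 66082497616/3983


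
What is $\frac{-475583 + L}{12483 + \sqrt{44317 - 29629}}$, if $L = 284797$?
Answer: $- \frac{264620182}{17312289} + \frac{763144 \sqrt{102}}{51936867} \approx -15.137$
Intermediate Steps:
$\frac{-475583 + L}{12483 + \sqrt{44317 - 29629}} = \frac{-475583 + 284797}{12483 + \sqrt{44317 - 29629}} = - \frac{190786}{12483 + \sqrt{14688}} = - \frac{190786}{12483 + 12 \sqrt{102}}$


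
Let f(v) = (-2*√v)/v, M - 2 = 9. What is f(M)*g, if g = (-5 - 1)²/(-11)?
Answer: 72*√11/121 ≈ 1.9735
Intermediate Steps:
M = 11 (M = 2 + 9 = 11)
f(v) = -2/√v
g = -36/11 (g = (-6)²*(-1/11) = 36*(-1/11) = -36/11 ≈ -3.2727)
f(M)*g = -2*√11/11*(-36/11) = 72*√11/121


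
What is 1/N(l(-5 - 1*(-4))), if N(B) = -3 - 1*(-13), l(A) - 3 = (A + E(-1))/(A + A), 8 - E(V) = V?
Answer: 1/10 ≈ 0.10000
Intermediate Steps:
E(V) = 8 - V
l(A) = 3 + (9 + A)/(2*A) (l(A) = 3 + (A + (8 - 1*(-1)))/(A + A) = 3 + (A + (8 + 1))/((2*A)) = 3 + (A + 9)*(1/(2*A)) = 3 + (9 + A)*(1/(2*A)) = 3 + (9 + A)/(2*A))
N(B) = 10 (N(B) = -3 + 13 = 10)
1/N(l(-5 - 1*(-4))) = 1/10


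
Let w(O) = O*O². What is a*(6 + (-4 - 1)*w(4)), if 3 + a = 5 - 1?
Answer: -314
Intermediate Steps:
w(O) = O³
a = 1 (a = -3 + (5 - 1) = -3 + 4 = 1)
a*(6 + (-4 - 1)*w(4)) = 1*(6 + (-4 - 1)*4³) = 1*(6 - 5*64) = 1*(6 - 320) = 1*(-314) = -314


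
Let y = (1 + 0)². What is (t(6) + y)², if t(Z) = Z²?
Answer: 1369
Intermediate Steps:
y = 1 (y = 1² = 1)
(t(6) + y)² = (6² + 1)² = (36 + 1)² = 37² = 1369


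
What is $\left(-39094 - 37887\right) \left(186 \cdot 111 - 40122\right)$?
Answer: $1499281956$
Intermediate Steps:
$\left(-39094 - 37887\right) \left(186 \cdot 111 - 40122\right) = - 76981 \left(20646 - 40122\right) = \left(-76981\right) \left(-19476\right) = 1499281956$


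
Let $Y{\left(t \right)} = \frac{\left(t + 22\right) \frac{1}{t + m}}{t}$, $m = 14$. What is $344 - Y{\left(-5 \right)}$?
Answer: $\frac{15497}{45} \approx 344.38$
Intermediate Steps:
$Y{\left(t \right)} = \frac{22 + t}{t \left(14 + t\right)}$ ($Y{\left(t \right)} = \frac{\left(t + 22\right) \frac{1}{t + 14}}{t} = \frac{\left(22 + t\right) \frac{1}{14 + t}}{t} = \frac{\frac{1}{14 + t} \left(22 + t\right)}{t} = \frac{22 + t}{t \left(14 + t\right)}$)
$344 - Y{\left(-5 \right)} = 344 - \frac{22 - 5}{\left(-5\right) \left(14 - 5\right)} = 344 - \left(- \frac{1}{5}\right) \frac{1}{9} \cdot 17 = 344 - - \frac{17}{45} = 344 + \frac{17}{45} = \frac{15497}{45}$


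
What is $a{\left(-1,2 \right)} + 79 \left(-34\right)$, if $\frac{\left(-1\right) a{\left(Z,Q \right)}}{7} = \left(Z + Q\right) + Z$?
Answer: $-2686$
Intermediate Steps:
$a{\left(Z,Q \right)} = - 14 Z - 7 Q$ ($a{\left(Z,Q \right)} = - 7 \left(\left(Z + Q\right) + Z\right) = - 7 \left(\left(Q + Z\right) + Z\right) = - 7 \left(Q + 2 Z\right) = - 14 Z - 7 Q$)
$a{\left(-1,2 \right)} + 79 \left(-34\right) = \left(\left(-14\right) \left(-1\right) - 14\right) + 79 \left(-34\right) = \left(14 - 14\right) - 2686 = 0 - 2686 = -2686$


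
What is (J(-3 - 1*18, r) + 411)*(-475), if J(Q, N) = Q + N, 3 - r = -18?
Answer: -195225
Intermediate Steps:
r = 21 (r = 3 - 1*(-18) = 3 + 18 = 21)
J(Q, N) = N + Q
(J(-3 - 1*18, r) + 411)*(-475) = ((21 + (-3 - 1*18)) + 411)*(-475) = ((21 + (-3 - 18)) + 411)*(-475) = ((21 - 21) + 411)*(-475) = (0 + 411)*(-475) = 411*(-475) = -195225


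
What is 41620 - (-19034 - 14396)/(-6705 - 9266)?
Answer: 664679590/15971 ≈ 41618.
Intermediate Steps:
41620 - (-19034 - 14396)/(-6705 - 9266) = 41620 - (-33430)/(-15971) = 41620 - (-33430)*(-1)/15971 = 41620 - 1*33430/15971 = 41620 - 33430/15971 = 664679590/15971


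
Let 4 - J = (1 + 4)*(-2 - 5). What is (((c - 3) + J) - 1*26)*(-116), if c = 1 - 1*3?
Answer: -928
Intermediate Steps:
c = -2 (c = 1 - 3 = -2)
J = 39 (J = 4 - (1 + 4)*(-2 - 5) = 4 - 5*(-7) = 4 - 1*(-35) = 4 + 35 = 39)
(((c - 3) + J) - 1*26)*(-116) = (((-2 - 3) + 39) - 1*26)*(-116) = ((-5 + 39) - 26)*(-116) = (34 - 26)*(-116) = 8*(-116) = -928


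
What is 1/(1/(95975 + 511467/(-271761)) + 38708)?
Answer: 8693916836/336524132978475 ≈ 2.5834e-5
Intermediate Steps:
1/(1/(95975 + 511467/(-271761)) + 38708) = 1/(1/(95975 + 511467*(-1/271761)) + 38708) = 1/(1/(95975 - 170489/90587) + 38708) = 1/(1/(8693916836/90587) + 38708) = 1/(90587/8693916836 + 38708) = 1/(336524132978475/8693916836) = 8693916836/336524132978475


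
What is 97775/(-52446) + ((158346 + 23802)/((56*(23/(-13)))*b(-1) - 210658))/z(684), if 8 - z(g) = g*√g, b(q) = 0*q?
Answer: -102989753943932749/55243167455588280 + 23360481*√19/2106668476360 ≈ -1.8643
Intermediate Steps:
b(q) = 0
z(g) = 8 - g^(3/2) (z(g) = 8 - g*√g = 8 - g^(3/2))
97775/(-52446) + ((158346 + 23802)/((56*(23/(-13)))*b(-1) - 210658))/z(684) = 97775/(-52446) + ((158346 + 23802)/((56*(23/(-13)))*0 - 210658))/(8 - 684^(3/2)) = 97775*(-1/52446) + (182148/((56*(23*(-1/13)))*0 - 210658))/(8 - 4104*√19) = -97775/52446 + (182148/((56*(-23/13))*0 - 210658))/(8 - 4104*√19) = -97775/52446 + (182148/(-1288/13*0 - 210658))/(8 - 4104*√19) = -97775/52446 + (182148/(0 - 210658))/(8 - 4104*√19) = -97775/52446 + (182148/(-210658))/(8 - 4104*√19) = -97775/52446 + (182148*(-1/210658))/(8 - 4104*√19) = -97775/52446 - 91074/(105329*(8 - 4104*√19))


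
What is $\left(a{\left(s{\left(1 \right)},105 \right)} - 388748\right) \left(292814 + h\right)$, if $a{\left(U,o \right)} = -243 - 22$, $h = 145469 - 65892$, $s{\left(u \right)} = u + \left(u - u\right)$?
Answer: $-144864940083$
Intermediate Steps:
$s{\left(u \right)} = u$ ($s{\left(u \right)} = u + 0 = u$)
$h = 79577$
$a{\left(U,o \right)} = -265$ ($a{\left(U,o \right)} = -243 - 22 = -265$)
$\left(a{\left(s{\left(1 \right)},105 \right)} - 388748\right) \left(292814 + h\right) = \left(-265 - 388748\right) \left(292814 + 79577\right) = \left(-389013\right) 372391 = -144864940083$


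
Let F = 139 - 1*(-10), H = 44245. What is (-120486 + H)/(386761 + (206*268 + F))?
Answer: -76241/442118 ≈ -0.17244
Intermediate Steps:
F = 149 (F = 139 + 10 = 149)
(-120486 + H)/(386761 + (206*268 + F)) = (-120486 + 44245)/(386761 + (206*268 + 149)) = -76241/(386761 + (55208 + 149)) = -76241/(386761 + 55357) = -76241/442118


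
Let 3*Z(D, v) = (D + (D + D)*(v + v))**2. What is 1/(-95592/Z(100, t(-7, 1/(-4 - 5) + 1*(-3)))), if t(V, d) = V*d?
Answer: -786061250/2903607 ≈ -270.72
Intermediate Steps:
Z(D, v) = (D + 4*D*v)**2/3 (Z(D, v) = (D + (D + D)*(v + v))**2/3 = (D + (2*D)*(2*v))**2/3 = (D + 4*D*v)**2/3)
1/(-95592/Z(100, t(-7, 1/(-4 - 5) + 1*(-3)))) = 1/(-95592*3/(10000*(1 + 4*(-7*(1/(-4 - 5) + 1*(-3))))**2)) = 1/(-95592*3/(10000*(1 + 4*(-7*(1/(-9) - 3)))**2)) = 1/(-95592*3/(10000*(1 + 4*(-7*(-1/9 - 3)))**2)) = 1/(-95592*3/(10000*(1 + 4*(-7*(-28/9)))**2)) = 1/(-95592*3/(10000*(1 + 4*(196/9))**2)) = 1/(-95592*3/(10000*(1 + 784/9)**2)) = 1/(-95592/((1/3)*10000*(793/9)**2)) = 1/(-95592/((1/3)*10000*(628849/81))) = 1/(-95592/6288490000/243) = 1/(-95592*243/6288490000) = 1/(-2903607/786061250) = -786061250/2903607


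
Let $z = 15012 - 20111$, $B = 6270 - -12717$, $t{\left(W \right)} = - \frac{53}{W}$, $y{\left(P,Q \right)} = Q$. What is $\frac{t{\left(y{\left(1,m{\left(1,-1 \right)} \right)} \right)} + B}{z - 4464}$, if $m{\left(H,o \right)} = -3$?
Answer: $- \frac{57014}{28689} \approx -1.9873$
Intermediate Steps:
$B = 18987$ ($B = 6270 + 12717 = 18987$)
$z = -5099$ ($z = 15012 - 20111 = -5099$)
$\frac{t{\left(y{\left(1,m{\left(1,-1 \right)} \right)} \right)} + B}{z - 4464} = \frac{- \frac{53}{-3} + 18987}{-5099 - 4464} = \frac{\left(-53\right) \left(- \frac{1}{3}\right) + 18987}{-9563} = \left(\frac{53}{3} + 18987\right) \left(- \frac{1}{9563}\right) = \frac{57014}{3} \left(- \frac{1}{9563}\right) = - \frac{57014}{28689}$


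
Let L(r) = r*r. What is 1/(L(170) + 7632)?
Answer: 1/36532 ≈ 2.7373e-5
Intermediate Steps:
L(r) = r²
1/(L(170) + 7632) = 1/(170² + 7632) = 1/(28900 + 7632) = 1/36532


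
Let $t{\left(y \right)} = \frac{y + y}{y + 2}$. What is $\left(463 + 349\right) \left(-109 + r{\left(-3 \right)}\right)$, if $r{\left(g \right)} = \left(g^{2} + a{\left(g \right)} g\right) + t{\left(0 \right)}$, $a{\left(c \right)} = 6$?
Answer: $-95816$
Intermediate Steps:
$t{\left(y \right)} = \frac{2 y}{2 + y}$
$r{\left(g \right)} = g^{2} + 6 g$ ($r{\left(g \right)} = \left(g^{2} + 6 g\right) + 2 \cdot 0 \frac{1}{2 + 0} = \left(g^{2} + 6 g\right) + 2 \cdot 0 \cdot \frac{1}{2} = \left(g^{2} + 6 g\right) + 0 = g^{2} + 6 g$)
$\left(463 + 349\right) \left(-109 + r{\left(-3 \right)}\right) = \left(463 + 349\right) \left(-109 - 3 \left(6 - 3\right)\right) = 812 \left(-109 - 9\right) = 812 \left(-118\right) = -95816$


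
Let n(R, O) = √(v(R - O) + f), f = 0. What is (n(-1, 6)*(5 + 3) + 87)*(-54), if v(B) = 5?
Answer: -4698 - 432*√5 ≈ -5664.0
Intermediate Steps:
n(R, O) = √5 (n(R, O) = √(5 + 0) = √5)
(n(-1, 6)*(5 + 3) + 87)*(-54) = (√5*(5 + 3) + 87)*(-54) = (√5*8 + 87)*(-54) = (8*√5 + 87)*(-54) = (87 + 8*√5)*(-54) = -4698 - 432*√5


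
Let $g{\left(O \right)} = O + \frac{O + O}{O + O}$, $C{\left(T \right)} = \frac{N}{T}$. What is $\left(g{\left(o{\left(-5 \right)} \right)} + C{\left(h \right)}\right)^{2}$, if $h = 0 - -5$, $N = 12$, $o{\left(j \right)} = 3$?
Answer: $\frac{1024}{25} \approx 40.96$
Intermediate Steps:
$h = 5$ ($h = 0 + 5 = 5$)
$C{\left(T \right)} = \frac{12}{T}$
$g{\left(O \right)} = 1 + O$ ($g{\left(O \right)} = O + \frac{2 O}{2 O} = O + 2 O \frac{1}{2 O} = O + 1 = 1 + O$)
$\left(g{\left(o{\left(-5 \right)} \right)} + C{\left(h \right)}\right)^{2} = \left(\left(1 + 3\right) + \frac{12}{5}\right)^{2} = \left(4 + 12 \cdot \frac{1}{5}\right)^{2} = \left(4 + \frac{12}{5}\right)^{2} = \left(\frac{32}{5}\right)^{2} = \frac{1024}{25}$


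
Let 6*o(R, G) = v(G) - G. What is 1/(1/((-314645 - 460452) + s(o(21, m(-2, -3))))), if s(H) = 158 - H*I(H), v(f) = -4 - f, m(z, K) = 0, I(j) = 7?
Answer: -2324803/3 ≈ -7.7493e+5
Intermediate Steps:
o(R, G) = -⅔ - G/3 (o(R, G) = ((-4 - G) - G)/6 = (-4 - 2*G)/6 = -⅔ - G/3)
s(H) = 158 - 7*H (s(H) = 158 - H*7 = 158 - 7*H)
1/(1/((-314645 - 460452) + s(o(21, m(-2, -3))))) = 1/(1/((-314645 - 460452) + (158 - 7*(-⅔ - ⅓*0)))) = 1/(1/(-775097 + (158 - 7*(-⅔ + 0)))) = 1/(1/(-775097 + (158 - 7*(-⅔)))) = 1/(1/(-775097 + (158 + 14/3))) = 1/(1/(-775097 + 488/3)) = 1/(1/(-2324803/3)) = 1/(-3/2324803) = -2324803/3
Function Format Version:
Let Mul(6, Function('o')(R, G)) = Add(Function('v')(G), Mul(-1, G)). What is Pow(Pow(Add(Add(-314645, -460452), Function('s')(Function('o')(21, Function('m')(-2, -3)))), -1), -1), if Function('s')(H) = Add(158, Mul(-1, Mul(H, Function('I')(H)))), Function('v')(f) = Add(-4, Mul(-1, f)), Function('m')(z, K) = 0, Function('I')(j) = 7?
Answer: Rational(-2324803, 3) ≈ -7.7493e+5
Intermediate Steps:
Function('o')(R, G) = Add(Rational(-2, 3), Mul(Rational(-1, 3), G)) (Function('o')(R, G) = Mul(Rational(1, 6), Add(Add(-4, Mul(-1, G)), Mul(-1, G))) = Mul(Rational(1, 6), Add(-4, Mul(-2, G))) = Add(Rational(-2, 3), Mul(Rational(-1, 3), G)))
Function('s')(H) = Add(158, Mul(-7, H)) (Function('s')(H) = Add(158, Mul(-1, Mul(H, 7))) = Add(158, Mul(-1, Mul(7, H))) = Add(158, Mul(-7, H)))
Pow(Pow(Add(Add(-314645, -460452), Function('s')(Function('o')(21, Function('m')(-2, -3)))), -1), -1) = Pow(Pow(Add(Add(-314645, -460452), Add(158, Mul(-7, Add(Rational(-2, 3), Mul(Rational(-1, 3), 0))))), -1), -1) = Pow(Pow(Add(-775097, Add(158, Mul(-7, Add(Rational(-2, 3), 0)))), -1), -1) = Pow(Pow(Add(-775097, Add(158, Mul(-7, Rational(-2, 3)))), -1), -1) = Pow(Pow(Add(-775097, Add(158, Rational(14, 3))), -1), -1) = Pow(Pow(Add(-775097, Rational(488, 3)), -1), -1) = Pow(Pow(Rational(-2324803, 3), -1), -1) = Pow(Rational(-3, 2324803), -1) = Rational(-2324803, 3)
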